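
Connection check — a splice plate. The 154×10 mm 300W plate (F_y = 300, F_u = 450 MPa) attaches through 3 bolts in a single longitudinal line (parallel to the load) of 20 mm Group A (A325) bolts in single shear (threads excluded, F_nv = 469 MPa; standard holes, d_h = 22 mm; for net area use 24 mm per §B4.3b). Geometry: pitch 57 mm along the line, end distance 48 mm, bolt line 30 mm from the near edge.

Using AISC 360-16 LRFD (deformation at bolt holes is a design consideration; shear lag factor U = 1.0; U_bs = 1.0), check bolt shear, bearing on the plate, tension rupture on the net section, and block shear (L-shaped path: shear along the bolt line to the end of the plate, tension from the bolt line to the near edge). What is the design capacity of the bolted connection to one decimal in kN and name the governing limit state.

Bolt shear: A_b = π(20)²/4 = 314.16 mm². φR_n = 0.75 × 469 × 314.16 × 3 × 1 = 331.5 kN.
Bearing (10 mm plate, F_u = 450 MPa): end bolts L_c = 48 − 22/2 = 37, R_n = min(1.2×37×10×450, 2.4×20×10×450) = 199.8 kN/bolt; interior L_c = 57 − 22 = 35, R_n = 189 kN/bolt. φR_n = 0.75 × (1×199.8 + 2×189) = 433.4 kN.
Tension rupture (net): A_n = (154 − 1×24)×10 = 1300 mm² (U = 1.0, A_e = A_n). φR_n = 0.75 × 450 × 1300 = 438.8 kN.
Block shear: shear path 1×[48+2×57] = 1×162 mm, A_gv = 1620, A_nv = 1×(162 − 2.5×24)×10 = 1020 mm²; tension to near edge: (30 − 0.5×24)×10 = 180 mm². R_n = min(0.6×450×1020, 0.6×300×1620) + 1.0×450×180 = min(275.4, 291.6) + 81 = 356.4 kN. φR_n = 0.75 × 356.4 = 267.3 kN.
Governing: min(331.5, 433.4, 438.8, 267.3) = 267.3 kN → block shear.

267.3 kN (block shear governs)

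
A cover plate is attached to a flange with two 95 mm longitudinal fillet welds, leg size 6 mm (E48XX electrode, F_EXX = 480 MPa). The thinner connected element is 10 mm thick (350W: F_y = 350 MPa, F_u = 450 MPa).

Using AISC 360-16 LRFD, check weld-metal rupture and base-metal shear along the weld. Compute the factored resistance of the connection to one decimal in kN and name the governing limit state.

Weld metal: throat = 0.707×6 = 4.242 mm, L = 2×95 = 190 mm. φR_n = 0.75 × 0.6 × 480 × 4.242 × 190 = 174.1 kN.
Base metal shear (10 mm plate): yield φR_n = 1.0×0.6×350×10×190 = 399.0 kN; rupture φR_n = 0.75×0.6×450×10×190 = 384.8 kN; take 384.8 kN (rupture).
Governing: min(174.1, 384.8) = 174.1 kN → weld metal.

174.1 kN (weld metal governs)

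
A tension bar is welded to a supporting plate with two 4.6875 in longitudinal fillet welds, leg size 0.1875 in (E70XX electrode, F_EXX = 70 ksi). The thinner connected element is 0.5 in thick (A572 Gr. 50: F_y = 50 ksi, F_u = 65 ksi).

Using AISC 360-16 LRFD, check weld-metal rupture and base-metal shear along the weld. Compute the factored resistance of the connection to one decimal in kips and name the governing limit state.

39.1 kips (weld metal governs)

Weld metal: throat = 0.707×0.1875 = 0.13256 in, L = 2×4.6875 = 9.375 in. φR_n = 0.75 × 0.6 × 70 × 0.13256 × 9.375 = 39.1 kips.
Base metal shear (0.5 in plate): yield φR_n = 1.0×0.6×50×0.5×9.375 = 140.6 kips; rupture φR_n = 0.75×0.6×65×0.5×9.375 = 137.1 kips; take 137.1 kips (rupture).
Governing: min(39.1, 137.1) = 39.1 kips → weld metal.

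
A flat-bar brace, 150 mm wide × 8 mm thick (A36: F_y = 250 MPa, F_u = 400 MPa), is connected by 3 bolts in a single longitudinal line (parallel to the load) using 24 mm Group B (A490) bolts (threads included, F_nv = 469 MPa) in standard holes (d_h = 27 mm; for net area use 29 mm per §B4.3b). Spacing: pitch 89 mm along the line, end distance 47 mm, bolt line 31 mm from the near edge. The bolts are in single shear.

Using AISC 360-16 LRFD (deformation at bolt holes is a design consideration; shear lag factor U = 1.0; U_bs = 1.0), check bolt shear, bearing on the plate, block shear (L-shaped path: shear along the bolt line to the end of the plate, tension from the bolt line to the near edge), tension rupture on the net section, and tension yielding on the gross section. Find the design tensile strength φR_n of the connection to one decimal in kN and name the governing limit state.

Bolt shear: A_b = π(24)²/4 = 452.39 mm². φR_n = 0.75 × 469 × 452.39 × 3 × 1 = 477.4 kN.
Bearing (8 mm plate, F_u = 400 MPa): end bolts L_c = 47 − 27/2 = 33.5, R_n = min(1.2×33.5×8×400, 2.4×24×8×400) = 128.64 kN/bolt; interior L_c = 89 − 27 = 62, R_n = 184.32 kN/bolt. φR_n = 0.75 × (1×128.64 + 2×184.32) = 373.0 kN.
Block shear: shear path 1×[47+2×89] = 1×225 mm, A_gv = 1800, A_nv = 1×(225 − 2.5×29)×8 = 1220 mm²; tension to near edge: (31 − 0.5×29)×8 = 132 mm². R_n = min(0.6×400×1220, 0.6×250×1800) + 1.0×400×132 = min(292.8, 270) + 52.8 = 322.8 kN. φR_n = 0.75 × 322.8 = 242.1 kN.
Tension rupture (net): A_n = (150 − 1×29)×8 = 968 mm² (U = 1.0, A_e = A_n). φR_n = 0.75 × 400 × 968 = 290.4 kN.
Tension yield (gross): A_g = 150×8 = 1200 mm². φR_n = 0.90 × 250 × 1200 = 270.0 kN.
Governing: min(477.4, 373.0, 242.1, 290.4, 270.0) = 242.1 kN → block shear.

242.1 kN (block shear governs)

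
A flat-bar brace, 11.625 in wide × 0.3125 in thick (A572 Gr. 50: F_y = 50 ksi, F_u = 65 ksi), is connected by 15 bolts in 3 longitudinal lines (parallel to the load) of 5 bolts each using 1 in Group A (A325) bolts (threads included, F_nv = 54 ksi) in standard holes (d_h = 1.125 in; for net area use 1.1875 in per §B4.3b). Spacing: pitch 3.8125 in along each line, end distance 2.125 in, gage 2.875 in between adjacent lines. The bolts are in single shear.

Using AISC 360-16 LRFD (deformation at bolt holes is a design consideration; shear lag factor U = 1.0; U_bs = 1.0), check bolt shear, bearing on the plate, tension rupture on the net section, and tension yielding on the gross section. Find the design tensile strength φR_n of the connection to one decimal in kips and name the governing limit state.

122.8 kips (net-section rupture governs)

Bolt shear: A_b = π(1)²/4 = 0.7854 in². φR_n = 0.75 × 54 × 0.7854 × 15 × 1 = 477.1 kips.
Bearing (0.3125 in plate, F_u = 65 ksi): end bolts L_c = 2.125 − 1.125/2 = 1.5625, R_n = min(1.2×1.5625×0.3125×65, 2.4×1×0.3125×65) = 38.086 kips/bolt; interior L_c = 3.8125 − 1.125 = 2.6875, R_n = 48.75 kips/bolt. φR_n = 0.75 × (3×38.086 + 12×48.75) = 524.4 kips.
Tension rupture (net): A_n = (11.625 − 3×1.1875)×0.3125 = 2.5195 in² (U = 1.0, A_e = A_n). φR_n = 0.75 × 65 × 2.5195 = 122.8 kips.
Tension yield (gross): A_g = 11.625×0.3125 = 3.6328 in². φR_n = 0.90 × 50 × 3.6328 = 163.5 kips.
Governing: min(477.1, 524.4, 122.8, 163.5) = 122.8 kips → net-section rupture.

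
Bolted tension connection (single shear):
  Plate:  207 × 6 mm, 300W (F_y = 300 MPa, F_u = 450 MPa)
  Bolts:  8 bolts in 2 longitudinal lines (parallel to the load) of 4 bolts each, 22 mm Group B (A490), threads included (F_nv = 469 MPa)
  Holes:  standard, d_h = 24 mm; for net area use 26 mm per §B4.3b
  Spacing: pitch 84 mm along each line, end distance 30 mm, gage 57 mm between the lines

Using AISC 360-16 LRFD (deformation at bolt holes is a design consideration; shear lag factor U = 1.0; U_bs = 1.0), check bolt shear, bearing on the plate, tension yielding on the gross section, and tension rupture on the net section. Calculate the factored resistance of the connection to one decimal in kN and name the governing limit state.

313.9 kN (net-section rupture governs)

Bolt shear: A_b = π(22)²/4 = 380.13 mm². φR_n = 0.75 × 469 × 380.13 × 8 × 1 = 1069.7 kN.
Bearing (6 mm plate, F_u = 450 MPa): end bolts L_c = 30 − 24/2 = 18, R_n = min(1.2×18×6×450, 2.4×22×6×450) = 58.32 kN/bolt; interior L_c = 84 − 24 = 60, R_n = 142.56 kN/bolt. φR_n = 0.75 × (2×58.32 + 6×142.56) = 729.0 kN.
Tension yield (gross): A_g = 207×6 = 1242 mm². φR_n = 0.90 × 300 × 1242 = 335.3 kN.
Tension rupture (net): A_n = (207 − 2×26)×6 = 930 mm² (U = 1.0, A_e = A_n). φR_n = 0.75 × 450 × 930 = 313.9 kN.
Governing: min(1069.7, 729.0, 335.3, 313.9) = 313.9 kN → net-section rupture.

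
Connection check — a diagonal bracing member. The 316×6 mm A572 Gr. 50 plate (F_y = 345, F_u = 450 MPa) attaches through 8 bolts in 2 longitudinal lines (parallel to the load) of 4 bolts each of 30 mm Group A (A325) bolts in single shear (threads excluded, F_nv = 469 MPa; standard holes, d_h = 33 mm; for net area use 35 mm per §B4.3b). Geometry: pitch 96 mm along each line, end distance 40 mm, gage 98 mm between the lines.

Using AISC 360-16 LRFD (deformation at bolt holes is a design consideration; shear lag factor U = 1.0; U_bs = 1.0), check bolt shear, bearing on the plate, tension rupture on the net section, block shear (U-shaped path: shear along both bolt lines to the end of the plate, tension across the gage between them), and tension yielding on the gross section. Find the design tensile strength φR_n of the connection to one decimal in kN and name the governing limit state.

Bolt shear: A_b = π(30)²/4 = 706.86 mm². φR_n = 0.75 × 469 × 706.86 × 8 × 1 = 1989.1 kN.
Bearing (6 mm plate, F_u = 450 MPa): end bolts L_c = 40 − 33/2 = 23.5, R_n = min(1.2×23.5×6×450, 2.4×30×6×450) = 76.14 kN/bolt; interior L_c = 96 − 33 = 63, R_n = 194.4 kN/bolt. φR_n = 0.75 × (2×76.14 + 6×194.4) = 989.0 kN.
Tension rupture (net): A_n = (316 − 2×35)×6 = 1476 mm² (U = 1.0, A_e = A_n). φR_n = 0.75 × 450 × 1476 = 498.2 kN.
Block shear: shear path 2×[40+3×96] = 2×328 mm, A_gv = 3936, A_nv = 2×(328 − 3.5×35)×6 = 2466 mm²; tension across gage: (98 − 1×35)×6 = 378 mm². R_n = min(0.6×450×2466, 0.6×345×3936) + 1.0×450×378 = min(665.82, 814.75) + 170.1 = 835.92 kN. φR_n = 0.75 × 835.92 = 626.9 kN.
Tension yield (gross): A_g = 316×6 = 1896 mm². φR_n = 0.90 × 345 × 1896 = 588.7 kN.
Governing: min(1989.1, 989.0, 498.2, 626.9, 588.7) = 498.2 kN → net-section rupture.

498.2 kN (net-section rupture governs)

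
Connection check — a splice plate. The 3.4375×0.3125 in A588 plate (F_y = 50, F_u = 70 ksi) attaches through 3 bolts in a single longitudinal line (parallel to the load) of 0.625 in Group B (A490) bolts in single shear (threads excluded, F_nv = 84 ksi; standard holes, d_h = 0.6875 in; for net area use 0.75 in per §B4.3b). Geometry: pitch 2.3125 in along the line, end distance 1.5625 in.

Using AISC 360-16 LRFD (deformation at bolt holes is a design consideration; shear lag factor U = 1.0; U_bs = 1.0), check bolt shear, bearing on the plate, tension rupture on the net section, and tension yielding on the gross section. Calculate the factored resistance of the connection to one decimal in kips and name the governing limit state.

44.1 kips (net-section rupture governs)

Bolt shear: A_b = π(0.625)²/4 = 0.3068 in². φR_n = 0.75 × 84 × 0.3068 × 3 × 1 = 58.0 kips.
Bearing (0.3125 in plate, F_u = 70 ksi): end bolts L_c = 1.5625 − 0.6875/2 = 1.21875, R_n = min(1.2×1.21875×0.3125×70, 2.4×0.625×0.3125×70) = 31.992 kips/bolt; interior L_c = 2.3125 − 0.6875 = 1.625, R_n = 32.813 kips/bolt. φR_n = 0.75 × (1×31.992 + 2×32.813) = 73.2 kips.
Tension rupture (net): A_n = (3.4375 − 1×0.75)×0.3125 = 0.83984 in² (U = 1.0, A_e = A_n). φR_n = 0.75 × 70 × 0.83984 = 44.1 kips.
Tension yield (gross): A_g = 3.4375×0.3125 = 1.0742 in². φR_n = 0.90 × 50 × 1.0742 = 48.3 kips.
Governing: min(58.0, 73.2, 44.1, 48.3) = 44.1 kips → net-section rupture.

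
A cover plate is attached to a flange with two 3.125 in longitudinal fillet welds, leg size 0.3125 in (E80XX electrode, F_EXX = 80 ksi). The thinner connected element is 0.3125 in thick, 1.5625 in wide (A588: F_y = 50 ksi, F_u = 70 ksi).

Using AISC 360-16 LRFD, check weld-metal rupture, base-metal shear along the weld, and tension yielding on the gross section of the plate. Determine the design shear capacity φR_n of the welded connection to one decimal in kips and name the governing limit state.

Weld metal: throat = 0.707×0.3125 = 0.22094 in, L = 2×3.125 = 6.25 in. φR_n = 0.75 × 0.6 × 80 × 0.22094 × 6.25 = 49.7 kips.
Base metal shear (0.3125 in plate): yield φR_n = 1.0×0.6×50×0.3125×6.25 = 58.6 kips; rupture φR_n = 0.75×0.6×70×0.3125×6.25 = 61.5 kips; take 58.6 kips (yield).
Tension yield (gross): A_g = 1.5625×0.3125 = 0.48828 in². φR_n = 0.90 × 50 × 0.48828 = 22.0 kips.
Governing: min(49.7, 58.6, 22.0) = 22.0 kips → gross-section yield.

22.0 kips (gross-section yield governs)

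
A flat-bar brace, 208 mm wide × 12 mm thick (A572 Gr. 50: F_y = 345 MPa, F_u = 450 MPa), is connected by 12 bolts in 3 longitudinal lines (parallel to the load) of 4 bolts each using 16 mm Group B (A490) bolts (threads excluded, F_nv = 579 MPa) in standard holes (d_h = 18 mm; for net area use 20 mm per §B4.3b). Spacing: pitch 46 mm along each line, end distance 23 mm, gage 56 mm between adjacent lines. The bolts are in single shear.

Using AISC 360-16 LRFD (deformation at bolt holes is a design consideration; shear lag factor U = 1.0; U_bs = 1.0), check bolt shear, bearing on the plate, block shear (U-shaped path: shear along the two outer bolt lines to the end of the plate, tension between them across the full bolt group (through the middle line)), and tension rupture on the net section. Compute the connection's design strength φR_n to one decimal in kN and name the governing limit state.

599.4 kN (net-section rupture governs)

Bolt shear: A_b = π(16)²/4 = 201.06 mm². φR_n = 0.75 × 579 × 201.06 × 12 × 1 = 1047.7 kN.
Bearing (12 mm plate, F_u = 450 MPa): end bolts L_c = 23 − 18/2 = 14, R_n = min(1.2×14×12×450, 2.4×16×12×450) = 90.72 kN/bolt; interior L_c = 46 − 18 = 28, R_n = 181.44 kN/bolt. φR_n = 0.75 × (3×90.72 + 9×181.44) = 1428.8 kN.
Block shear: shear path 2×[23+3×46] = 2×161 mm, A_gv = 3864, A_nv = 2×(161 − 3.5×20)×12 = 2184 mm²; tension across gage: (112 − 2×20)×12 = 864 mm². R_n = min(0.6×450×2184, 0.6×345×3864) + 1.0×450×864 = min(589.68, 799.85) + 388.8 = 978.48 kN. φR_n = 0.75 × 978.48 = 733.9 kN.
Tension rupture (net): A_n = (208 − 3×20)×12 = 1776 mm² (U = 1.0, A_e = A_n). φR_n = 0.75 × 450 × 1776 = 599.4 kN.
Governing: min(1047.7, 1428.8, 733.9, 599.4) = 599.4 kN → net-section rupture.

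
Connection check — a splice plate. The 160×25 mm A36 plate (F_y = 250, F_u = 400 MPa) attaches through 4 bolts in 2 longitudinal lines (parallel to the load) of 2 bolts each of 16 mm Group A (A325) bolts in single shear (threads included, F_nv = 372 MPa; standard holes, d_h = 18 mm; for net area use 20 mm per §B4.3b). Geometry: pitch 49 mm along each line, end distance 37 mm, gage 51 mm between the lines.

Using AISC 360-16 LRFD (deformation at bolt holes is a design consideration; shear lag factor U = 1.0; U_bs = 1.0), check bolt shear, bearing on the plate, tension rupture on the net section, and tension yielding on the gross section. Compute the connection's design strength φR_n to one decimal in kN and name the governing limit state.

Bolt shear: A_b = π(16)²/4 = 201.06 mm². φR_n = 0.75 × 372 × 201.06 × 4 × 1 = 224.4 kN.
Bearing (25 mm plate, F_u = 400 MPa): end bolts L_c = 37 − 18/2 = 28, R_n = min(1.2×28×25×400, 2.4×16×25×400) = 336 kN/bolt; interior L_c = 49 − 18 = 31, R_n = 372 kN/bolt. φR_n = 0.75 × (2×336 + 2×372) = 1062.0 kN.
Tension rupture (net): A_n = (160 − 2×20)×25 = 3000 mm² (U = 1.0, A_e = A_n). φR_n = 0.75 × 400 × 3000 = 900.0 kN.
Tension yield (gross): A_g = 160×25 = 4000 mm². φR_n = 0.90 × 250 × 4000 = 900.0 kN.
Governing: min(224.4, 1062.0, 900.0, 900.0) = 224.4 kN → bolt shear.

224.4 kN (bolt shear governs)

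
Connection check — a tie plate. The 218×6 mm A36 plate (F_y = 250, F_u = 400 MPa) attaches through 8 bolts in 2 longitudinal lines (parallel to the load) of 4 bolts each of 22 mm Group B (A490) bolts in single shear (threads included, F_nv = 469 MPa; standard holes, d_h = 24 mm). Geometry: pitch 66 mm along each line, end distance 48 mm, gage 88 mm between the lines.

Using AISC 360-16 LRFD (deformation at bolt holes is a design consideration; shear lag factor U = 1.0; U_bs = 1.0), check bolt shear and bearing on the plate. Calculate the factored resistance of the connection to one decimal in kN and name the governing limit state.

Bolt shear: A_b = π(22)²/4 = 380.13 mm². φR_n = 0.75 × 469 × 380.13 × 8 × 1 = 1069.7 kN.
Bearing (6 mm plate, F_u = 400 MPa): end bolts L_c = 48 − 24/2 = 36, R_n = min(1.2×36×6×400, 2.4×22×6×400) = 103.68 kN/bolt; interior L_c = 66 − 24 = 42, R_n = 120.96 kN/bolt. φR_n = 0.75 × (2×103.68 + 6×120.96) = 699.8 kN.
Governing: min(1069.7, 699.8) = 699.8 kN → bearing.

699.8 kN (bearing governs)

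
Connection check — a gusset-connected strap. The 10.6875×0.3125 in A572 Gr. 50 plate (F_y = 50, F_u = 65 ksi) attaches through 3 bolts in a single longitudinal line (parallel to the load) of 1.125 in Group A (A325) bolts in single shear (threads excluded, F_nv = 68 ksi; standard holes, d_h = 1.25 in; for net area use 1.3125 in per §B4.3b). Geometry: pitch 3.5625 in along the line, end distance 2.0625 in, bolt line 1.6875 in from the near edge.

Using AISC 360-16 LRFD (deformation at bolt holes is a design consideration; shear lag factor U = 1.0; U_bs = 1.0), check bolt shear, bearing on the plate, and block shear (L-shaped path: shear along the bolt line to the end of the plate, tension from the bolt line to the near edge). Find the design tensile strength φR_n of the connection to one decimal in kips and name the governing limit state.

69.7 kips (block shear governs)

Bolt shear: A_b = π(1.125)²/4 = 0.99402 in². φR_n = 0.75 × 68 × 0.99402 × 3 × 1 = 152.1 kips.
Bearing (0.3125 in plate, F_u = 65 ksi): end bolts L_c = 2.0625 − 1.25/2 = 1.4375, R_n = min(1.2×1.4375×0.3125×65, 2.4×1.125×0.3125×65) = 35.039 kips/bolt; interior L_c = 3.5625 − 1.25 = 2.3125, R_n = 54.844 kips/bolt. φR_n = 0.75 × (1×35.039 + 2×54.844) = 108.5 kips.
Block shear: shear path 1×[2.0625+2×3.5625] = 1×9.1875 in, A_gv = 2.8711, A_nv = 1×(9.1875 − 2.5×1.3125)×0.3125 = 1.8457 in²; tension to near edge: (1.6875 − 0.5×1.3125)×0.3125 = 0.32227 in². R_n = min(0.6×65×1.8457, 0.6×50×2.8711) + 1.0×65×0.32227 = min(71.982, 86.133) + 20.948 = 92.93 kips. φR_n = 0.75 × 92.93 = 69.7 kips.
Governing: min(152.1, 108.5, 69.7) = 69.7 kips → block shear.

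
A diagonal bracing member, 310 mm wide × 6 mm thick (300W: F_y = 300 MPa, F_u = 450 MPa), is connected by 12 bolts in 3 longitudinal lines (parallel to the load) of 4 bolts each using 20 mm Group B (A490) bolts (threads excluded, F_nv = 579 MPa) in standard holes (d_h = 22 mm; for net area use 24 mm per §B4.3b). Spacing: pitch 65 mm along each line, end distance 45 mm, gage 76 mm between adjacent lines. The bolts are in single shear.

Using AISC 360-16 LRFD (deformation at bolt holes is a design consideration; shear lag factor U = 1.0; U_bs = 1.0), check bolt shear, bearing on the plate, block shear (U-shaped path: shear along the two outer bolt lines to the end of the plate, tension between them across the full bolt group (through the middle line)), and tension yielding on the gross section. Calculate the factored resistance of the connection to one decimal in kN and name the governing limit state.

Bolt shear: A_b = π(20)²/4 = 314.16 mm². φR_n = 0.75 × 579 × 314.16 × 12 × 1 = 1637.1 kN.
Bearing (6 mm plate, F_u = 450 MPa): end bolts L_c = 45 − 22/2 = 34, R_n = min(1.2×34×6×450, 2.4×20×6×450) = 110.16 kN/bolt; interior L_c = 65 − 22 = 43, R_n = 129.6 kN/bolt. φR_n = 0.75 × (3×110.16 + 9×129.6) = 1122.7 kN.
Block shear: shear path 2×[45+3×65] = 2×240 mm, A_gv = 2880, A_nv = 2×(240 − 3.5×24)×6 = 1872 mm²; tension across gage: (152 − 2×24)×6 = 624 mm². R_n = min(0.6×450×1872, 0.6×300×2880) + 1.0×450×624 = min(505.44, 518.4) + 280.8 = 786.24 kN. φR_n = 0.75 × 786.24 = 589.7 kN.
Tension yield (gross): A_g = 310×6 = 1860 mm². φR_n = 0.90 × 300 × 1860 = 502.2 kN.
Governing: min(1637.1, 1122.7, 589.7, 502.2) = 502.2 kN → gross-section yield.

502.2 kN (gross-section yield governs)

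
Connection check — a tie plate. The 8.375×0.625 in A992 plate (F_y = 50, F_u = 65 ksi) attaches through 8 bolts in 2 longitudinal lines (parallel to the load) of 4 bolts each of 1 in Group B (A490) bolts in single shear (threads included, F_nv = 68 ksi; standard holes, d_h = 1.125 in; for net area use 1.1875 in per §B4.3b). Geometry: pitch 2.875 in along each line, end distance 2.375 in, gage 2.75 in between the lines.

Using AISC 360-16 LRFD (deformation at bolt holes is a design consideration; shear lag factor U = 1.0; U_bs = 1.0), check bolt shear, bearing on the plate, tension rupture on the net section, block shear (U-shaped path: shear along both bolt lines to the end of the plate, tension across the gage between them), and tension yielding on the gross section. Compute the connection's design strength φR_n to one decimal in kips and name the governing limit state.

Bolt shear: A_b = π(1)²/4 = 0.7854 in². φR_n = 0.75 × 68 × 0.7854 × 8 × 1 = 320.4 kips.
Bearing (0.625 in plate, F_u = 65 ksi): end bolts L_c = 2.375 − 1.125/2 = 1.8125, R_n = min(1.2×1.8125×0.625×65, 2.4×1×0.625×65) = 88.359 kips/bolt; interior L_c = 2.875 − 1.125 = 1.75, R_n = 85.313 kips/bolt. φR_n = 0.75 × (2×88.359 + 6×85.313) = 516.4 kips.
Tension rupture (net): A_n = (8.375 − 2×1.1875)×0.625 = 3.75 in² (U = 1.0, A_e = A_n). φR_n = 0.75 × 65 × 3.75 = 182.8 kips.
Block shear: shear path 2×[2.375+3×2.875] = 2×11 in, A_gv = 13.75, A_nv = 2×(11 − 3.5×1.1875)×0.625 = 8.5547 in²; tension across gage: (2.75 − 1×1.1875)×0.625 = 0.97656 in². R_n = min(0.6×65×8.5547, 0.6×50×13.75) + 1.0×65×0.97656 = min(333.63, 412.5) + 63.476 = 397.11 kips. φR_n = 0.75 × 397.11 = 297.8 kips.
Tension yield (gross): A_g = 8.375×0.625 = 5.2344 in². φR_n = 0.90 × 50 × 5.2344 = 235.5 kips.
Governing: min(320.4, 516.4, 182.8, 297.8, 235.5) = 182.8 kips → net-section rupture.

182.8 kips (net-section rupture governs)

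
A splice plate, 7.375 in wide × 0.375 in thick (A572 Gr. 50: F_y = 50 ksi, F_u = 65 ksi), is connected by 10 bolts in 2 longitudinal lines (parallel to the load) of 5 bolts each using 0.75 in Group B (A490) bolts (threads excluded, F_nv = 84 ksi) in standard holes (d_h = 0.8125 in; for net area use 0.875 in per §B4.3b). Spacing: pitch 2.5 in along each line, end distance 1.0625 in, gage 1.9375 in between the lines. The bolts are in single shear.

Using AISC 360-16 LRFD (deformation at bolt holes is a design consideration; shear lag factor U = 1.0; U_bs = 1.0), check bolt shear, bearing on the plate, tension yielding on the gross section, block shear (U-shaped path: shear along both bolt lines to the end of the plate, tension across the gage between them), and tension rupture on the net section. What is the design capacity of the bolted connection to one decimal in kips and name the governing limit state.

102.8 kips (net-section rupture governs)

Bolt shear: A_b = π(0.75)²/4 = 0.44179 in². φR_n = 0.75 × 84 × 0.44179 × 10 × 1 = 278.3 kips.
Bearing (0.375 in plate, F_u = 65 ksi): end bolts L_c = 1.0625 − 0.8125/2 = 0.65625, R_n = min(1.2×0.65625×0.375×65, 2.4×0.75×0.375×65) = 19.195 kips/bolt; interior L_c = 2.5 − 0.8125 = 1.6875, R_n = 43.875 kips/bolt. φR_n = 0.75 × (2×19.195 + 8×43.875) = 292.0 kips.
Tension yield (gross): A_g = 7.375×0.375 = 2.7656 in². φR_n = 0.90 × 50 × 2.7656 = 124.5 kips.
Block shear: shear path 2×[1.0625+4×2.5] = 2×11.0625 in, A_gv = 8.2969, A_nv = 2×(11.0625 − 4.5×0.875)×0.375 = 5.3438 in²; tension across gage: (1.9375 − 1×0.875)×0.375 = 0.39844 in². R_n = min(0.6×65×5.3438, 0.6×50×8.2969) + 1.0×65×0.39844 = min(208.41, 248.91) + 25.899 = 234.31 kips. φR_n = 0.75 × 234.31 = 175.7 kips.
Tension rupture (net): A_n = (7.375 − 2×0.875)×0.375 = 2.1094 in² (U = 1.0, A_e = A_n). φR_n = 0.75 × 65 × 2.1094 = 102.8 kips.
Governing: min(278.3, 292.0, 124.5, 175.7, 102.8) = 102.8 kips → net-section rupture.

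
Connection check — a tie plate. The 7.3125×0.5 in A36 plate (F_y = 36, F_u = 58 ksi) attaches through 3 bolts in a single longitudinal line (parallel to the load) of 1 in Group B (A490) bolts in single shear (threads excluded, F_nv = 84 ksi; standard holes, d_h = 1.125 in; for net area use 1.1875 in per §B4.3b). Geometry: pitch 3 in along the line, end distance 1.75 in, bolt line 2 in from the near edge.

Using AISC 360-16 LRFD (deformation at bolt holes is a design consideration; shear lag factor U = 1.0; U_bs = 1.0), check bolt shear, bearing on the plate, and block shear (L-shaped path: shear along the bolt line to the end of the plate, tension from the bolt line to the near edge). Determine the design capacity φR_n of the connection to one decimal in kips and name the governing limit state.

93.0 kips (block shear governs)

Bolt shear: A_b = π(1)²/4 = 0.7854 in². φR_n = 0.75 × 84 × 0.7854 × 3 × 1 = 148.4 kips.
Bearing (0.5 in plate, F_u = 58 ksi): end bolts L_c = 1.75 − 1.125/2 = 1.1875, R_n = min(1.2×1.1875×0.5×58, 2.4×1×0.5×58) = 41.325 kips/bolt; interior L_c = 3 − 1.125 = 1.875, R_n = 65.25 kips/bolt. φR_n = 0.75 × (1×41.325 + 2×65.25) = 128.9 kips.
Block shear: shear path 1×[1.75+2×3] = 1×7.75 in, A_gv = 3.875, A_nv = 1×(7.75 − 2.5×1.1875)×0.5 = 2.3906 in²; tension to near edge: (2 − 0.5×1.1875)×0.5 = 0.70313 in². R_n = min(0.6×58×2.3906, 0.6×36×3.875) + 1.0×58×0.70313 = min(83.193, 83.7) + 40.782 = 123.98 kips. φR_n = 0.75 × 123.98 = 93.0 kips.
Governing: min(148.4, 128.9, 93.0) = 93.0 kips → block shear.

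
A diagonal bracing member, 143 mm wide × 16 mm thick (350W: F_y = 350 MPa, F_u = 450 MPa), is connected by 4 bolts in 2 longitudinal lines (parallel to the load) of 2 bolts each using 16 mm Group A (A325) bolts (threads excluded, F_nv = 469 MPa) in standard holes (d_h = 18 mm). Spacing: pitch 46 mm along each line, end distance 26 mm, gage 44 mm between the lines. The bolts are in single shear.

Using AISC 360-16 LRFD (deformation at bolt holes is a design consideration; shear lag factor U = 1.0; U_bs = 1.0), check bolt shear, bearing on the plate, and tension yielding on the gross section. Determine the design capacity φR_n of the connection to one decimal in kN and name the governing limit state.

Bolt shear: A_b = π(16)²/4 = 201.06 mm². φR_n = 0.75 × 469 × 201.06 × 4 × 1 = 282.9 kN.
Bearing (16 mm plate, F_u = 450 MPa): end bolts L_c = 26 − 18/2 = 17, R_n = min(1.2×17×16×450, 2.4×16×16×450) = 146.88 kN/bolt; interior L_c = 46 − 18 = 28, R_n = 241.92 kN/bolt. φR_n = 0.75 × (2×146.88 + 2×241.92) = 583.2 kN.
Tension yield (gross): A_g = 143×16 = 2288 mm². φR_n = 0.90 × 350 × 2288 = 720.7 kN.
Governing: min(282.9, 583.2, 720.7) = 282.9 kN → bolt shear.

282.9 kN (bolt shear governs)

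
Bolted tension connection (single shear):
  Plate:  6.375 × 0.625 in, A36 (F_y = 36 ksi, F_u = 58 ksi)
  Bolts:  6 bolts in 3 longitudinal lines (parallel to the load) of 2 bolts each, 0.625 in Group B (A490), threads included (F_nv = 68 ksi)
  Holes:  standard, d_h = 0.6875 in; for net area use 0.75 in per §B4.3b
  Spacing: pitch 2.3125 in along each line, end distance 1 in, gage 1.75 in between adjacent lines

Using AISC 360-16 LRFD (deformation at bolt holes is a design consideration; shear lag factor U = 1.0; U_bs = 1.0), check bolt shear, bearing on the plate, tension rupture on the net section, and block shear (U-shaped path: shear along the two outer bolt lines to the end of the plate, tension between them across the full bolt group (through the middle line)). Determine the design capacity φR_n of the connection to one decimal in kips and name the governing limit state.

93.9 kips (bolt shear governs)

Bolt shear: A_b = π(0.625)²/4 = 0.3068 in². φR_n = 0.75 × 68 × 0.3068 × 6 × 1 = 93.9 kips.
Bearing (0.625 in plate, F_u = 58 ksi): end bolts L_c = 1 − 0.6875/2 = 0.65625, R_n = min(1.2×0.65625×0.625×58, 2.4×0.625×0.625×58) = 28.547 kips/bolt; interior L_c = 2.3125 − 0.6875 = 1.625, R_n = 54.375 kips/bolt. φR_n = 0.75 × (3×28.547 + 3×54.375) = 186.6 kips.
Tension rupture (net): A_n = (6.375 − 3×0.75)×0.625 = 2.5781 in² (U = 1.0, A_e = A_n). φR_n = 0.75 × 58 × 2.5781 = 112.1 kips.
Block shear: shear path 2×[1+1×2.3125] = 2×3.3125 in, A_gv = 4.1406, A_nv = 2×(3.3125 − 1.5×0.75)×0.625 = 2.7344 in²; tension across gage: (3.5 − 2×0.75)×0.625 = 1.25 in². R_n = min(0.6×58×2.7344, 0.6×36×4.1406) + 1.0×58×1.25 = min(95.157, 89.437) + 72.5 = 161.94 kips. φR_n = 0.75 × 161.94 = 121.5 kips.
Governing: min(93.9, 186.6, 112.1, 121.5) = 93.9 kips → bolt shear.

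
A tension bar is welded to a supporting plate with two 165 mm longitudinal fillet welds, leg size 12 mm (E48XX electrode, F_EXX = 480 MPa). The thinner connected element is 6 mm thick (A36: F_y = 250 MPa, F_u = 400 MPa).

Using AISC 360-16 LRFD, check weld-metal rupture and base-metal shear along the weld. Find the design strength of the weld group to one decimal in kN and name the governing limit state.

Weld metal: throat = 0.707×12 = 8.484 mm, L = 2×165 = 330 mm. φR_n = 0.75 × 0.6 × 480 × 8.484 × 330 = 604.7 kN.
Base metal shear (6 mm plate): yield φR_n = 1.0×0.6×250×6×330 = 297.0 kN; rupture φR_n = 0.75×0.6×400×6×330 = 356.4 kN; take 297.0 kN (yield).
Governing: min(604.7, 297.0) = 297.0 kN → base-metal shear.

297.0 kN (base-metal shear governs)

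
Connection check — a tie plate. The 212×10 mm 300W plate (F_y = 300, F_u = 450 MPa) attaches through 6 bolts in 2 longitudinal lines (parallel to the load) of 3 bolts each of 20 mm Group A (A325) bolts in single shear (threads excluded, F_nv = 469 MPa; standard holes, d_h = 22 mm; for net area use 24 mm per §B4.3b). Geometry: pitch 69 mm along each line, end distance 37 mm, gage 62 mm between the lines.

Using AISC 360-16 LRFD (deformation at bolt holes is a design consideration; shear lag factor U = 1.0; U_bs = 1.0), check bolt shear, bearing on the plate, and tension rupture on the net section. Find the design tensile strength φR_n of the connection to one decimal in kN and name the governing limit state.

Bolt shear: A_b = π(20)²/4 = 314.16 mm². φR_n = 0.75 × 469 × 314.16 × 6 × 1 = 663.0 kN.
Bearing (10 mm plate, F_u = 450 MPa): end bolts L_c = 37 − 22/2 = 26, R_n = min(1.2×26×10×450, 2.4×20×10×450) = 140.4 kN/bolt; interior L_c = 69 − 22 = 47, R_n = 216 kN/bolt. φR_n = 0.75 × (2×140.4 + 4×216) = 858.6 kN.
Tension rupture (net): A_n = (212 − 2×24)×10 = 1640 mm² (U = 1.0, A_e = A_n). φR_n = 0.75 × 450 × 1640 = 553.5 kN.
Governing: min(663.0, 858.6, 553.5) = 553.5 kN → net-section rupture.

553.5 kN (net-section rupture governs)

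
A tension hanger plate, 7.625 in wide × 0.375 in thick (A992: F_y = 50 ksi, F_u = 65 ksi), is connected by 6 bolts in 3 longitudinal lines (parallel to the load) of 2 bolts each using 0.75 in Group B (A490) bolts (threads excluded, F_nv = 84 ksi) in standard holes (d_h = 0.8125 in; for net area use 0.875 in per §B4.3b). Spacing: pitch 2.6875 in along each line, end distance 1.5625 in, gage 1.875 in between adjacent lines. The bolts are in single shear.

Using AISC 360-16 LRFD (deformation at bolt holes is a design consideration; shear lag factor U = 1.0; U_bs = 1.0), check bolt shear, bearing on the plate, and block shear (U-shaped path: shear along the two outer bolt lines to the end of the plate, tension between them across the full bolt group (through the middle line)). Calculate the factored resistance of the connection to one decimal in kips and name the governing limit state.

Bolt shear: A_b = π(0.75)²/4 = 0.44179 in². φR_n = 0.75 × 84 × 0.44179 × 6 × 1 = 167.0 kips.
Bearing (0.375 in plate, F_u = 65 ksi): end bolts L_c = 1.5625 − 0.8125/2 = 1.15625, R_n = min(1.2×1.15625×0.375×65, 2.4×0.75×0.375×65) = 33.82 kips/bolt; interior L_c = 2.6875 − 0.8125 = 1.875, R_n = 43.875 kips/bolt. φR_n = 0.75 × (3×33.82 + 3×43.875) = 174.8 kips.
Block shear: shear path 2×[1.5625+1×2.6875] = 2×4.25 in, A_gv = 3.1875, A_nv = 2×(4.25 − 1.5×0.875)×0.375 = 2.2031 in²; tension across gage: (3.75 − 2×0.875)×0.375 = 0.75 in². R_n = min(0.6×65×2.2031, 0.6×50×3.1875) + 1.0×65×0.75 = min(85.921, 95.625) + 48.75 = 134.67 kips. φR_n = 0.75 × 134.67 = 101.0 kips.
Governing: min(167.0, 174.8, 101.0) = 101.0 kips → block shear.

101.0 kips (block shear governs)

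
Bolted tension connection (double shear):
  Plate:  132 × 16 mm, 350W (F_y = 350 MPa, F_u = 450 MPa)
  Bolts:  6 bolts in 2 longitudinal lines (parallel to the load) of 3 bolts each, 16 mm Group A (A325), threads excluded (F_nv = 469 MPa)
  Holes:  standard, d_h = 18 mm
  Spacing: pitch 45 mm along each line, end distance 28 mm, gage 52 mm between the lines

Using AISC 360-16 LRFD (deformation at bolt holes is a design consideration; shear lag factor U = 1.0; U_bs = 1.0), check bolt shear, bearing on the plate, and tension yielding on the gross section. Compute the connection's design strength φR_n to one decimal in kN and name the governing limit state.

665.3 kN (gross-section yield governs)

Bolt shear: A_b = π(16)²/4 = 201.06 mm². φR_n = 0.75 × 469 × 201.06 × 6 × 2 = 848.7 kN.
Bearing (16 mm plate, F_u = 450 MPa): end bolts L_c = 28 − 18/2 = 19, R_n = min(1.2×19×16×450, 2.4×16×16×450) = 164.16 kN/bolt; interior L_c = 45 − 18 = 27, R_n = 233.28 kN/bolt. φR_n = 0.75 × (2×164.16 + 4×233.28) = 946.1 kN.
Tension yield (gross): A_g = 132×16 = 2112 mm². φR_n = 0.90 × 350 × 2112 = 665.3 kN.
Governing: min(848.7, 946.1, 665.3) = 665.3 kN → gross-section yield.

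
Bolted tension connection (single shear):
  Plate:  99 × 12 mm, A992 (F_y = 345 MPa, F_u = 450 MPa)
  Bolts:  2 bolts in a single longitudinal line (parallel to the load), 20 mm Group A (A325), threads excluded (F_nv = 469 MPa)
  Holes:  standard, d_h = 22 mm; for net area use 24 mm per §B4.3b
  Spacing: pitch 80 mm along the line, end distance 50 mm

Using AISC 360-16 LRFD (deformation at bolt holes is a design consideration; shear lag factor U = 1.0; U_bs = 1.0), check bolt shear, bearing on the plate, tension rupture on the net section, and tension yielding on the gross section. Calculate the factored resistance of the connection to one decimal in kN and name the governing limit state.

221.0 kN (bolt shear governs)

Bolt shear: A_b = π(20)²/4 = 314.16 mm². φR_n = 0.75 × 469 × 314.16 × 2 × 1 = 221.0 kN.
Bearing (12 mm plate, F_u = 450 MPa): end bolts L_c = 50 − 22/2 = 39, R_n = min(1.2×39×12×450, 2.4×20×12×450) = 252.72 kN/bolt; interior L_c = 80 − 22 = 58, R_n = 259.2 kN/bolt. φR_n = 0.75 × (1×252.72 + 1×259.2) = 383.9 kN.
Tension rupture (net): A_n = (99 − 1×24)×12 = 900 mm² (U = 1.0, A_e = A_n). φR_n = 0.75 × 450 × 900 = 303.8 kN.
Tension yield (gross): A_g = 99×12 = 1188 mm². φR_n = 0.90 × 345 × 1188 = 368.9 kN.
Governing: min(221.0, 383.9, 303.8, 368.9) = 221.0 kN → bolt shear.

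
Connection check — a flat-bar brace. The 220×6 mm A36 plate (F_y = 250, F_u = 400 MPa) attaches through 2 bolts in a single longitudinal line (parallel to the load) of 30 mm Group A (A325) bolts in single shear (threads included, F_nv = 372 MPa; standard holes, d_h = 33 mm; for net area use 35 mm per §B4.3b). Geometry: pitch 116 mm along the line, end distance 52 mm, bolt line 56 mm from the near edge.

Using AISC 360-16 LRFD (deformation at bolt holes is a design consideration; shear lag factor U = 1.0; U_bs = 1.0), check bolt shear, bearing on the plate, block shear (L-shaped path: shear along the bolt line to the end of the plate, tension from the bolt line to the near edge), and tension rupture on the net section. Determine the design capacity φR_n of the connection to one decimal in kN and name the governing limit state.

182.7 kN (block shear governs)

Bolt shear: A_b = π(30)²/4 = 706.86 mm². φR_n = 0.75 × 372 × 706.86 × 2 × 1 = 394.4 kN.
Bearing (6 mm plate, F_u = 400 MPa): end bolts L_c = 52 − 33/2 = 35.5, R_n = min(1.2×35.5×6×400, 2.4×30×6×400) = 102.24 kN/bolt; interior L_c = 116 − 33 = 83, R_n = 172.8 kN/bolt. φR_n = 0.75 × (1×102.24 + 1×172.8) = 206.3 kN.
Block shear: shear path 1×[52+1×116] = 1×168 mm, A_gv = 1008, A_nv = 1×(168 − 1.5×35)×6 = 693 mm²; tension to near edge: (56 − 0.5×35)×6 = 231 mm². R_n = min(0.6×400×693, 0.6×250×1008) + 1.0×400×231 = min(166.32, 151.2) + 92.4 = 243.6 kN. φR_n = 0.75 × 243.6 = 182.7 kN.
Tension rupture (net): A_n = (220 − 1×35)×6 = 1110 mm² (U = 1.0, A_e = A_n). φR_n = 0.75 × 400 × 1110 = 333.0 kN.
Governing: min(394.4, 206.3, 182.7, 333.0) = 182.7 kN → block shear.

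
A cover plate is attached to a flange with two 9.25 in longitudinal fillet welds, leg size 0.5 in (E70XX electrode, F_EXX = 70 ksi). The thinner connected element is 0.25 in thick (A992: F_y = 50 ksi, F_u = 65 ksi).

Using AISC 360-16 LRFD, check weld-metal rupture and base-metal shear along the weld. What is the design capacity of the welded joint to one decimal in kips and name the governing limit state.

Weld metal: throat = 0.707×0.5 = 0.3535 in, L = 2×9.25 = 18.5 in. φR_n = 0.75 × 0.6 × 70 × 0.3535 × 18.5 = 206.0 kips.
Base metal shear (0.25 in plate): yield φR_n = 1.0×0.6×50×0.25×18.5 = 138.8 kips; rupture φR_n = 0.75×0.6×65×0.25×18.5 = 135.3 kips; take 135.3 kips (rupture).
Governing: min(206.0, 135.3) = 135.3 kips → base-metal shear.

135.3 kips (base-metal shear governs)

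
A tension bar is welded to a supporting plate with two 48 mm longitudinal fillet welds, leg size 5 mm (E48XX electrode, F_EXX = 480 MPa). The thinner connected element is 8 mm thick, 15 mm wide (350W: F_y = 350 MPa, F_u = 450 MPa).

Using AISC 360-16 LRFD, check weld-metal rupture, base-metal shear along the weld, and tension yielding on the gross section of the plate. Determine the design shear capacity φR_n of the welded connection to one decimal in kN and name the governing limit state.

Weld metal: throat = 0.707×5 = 3.535 mm, L = 2×48 = 96 mm. φR_n = 0.75 × 0.6 × 480 × 3.535 × 96 = 73.3 kN.
Base metal shear (8 mm plate): yield φR_n = 1.0×0.6×350×8×96 = 161.3 kN; rupture φR_n = 0.75×0.6×450×8×96 = 155.5 kN; take 155.5 kN (rupture).
Tension yield (gross): A_g = 15×8 = 120 mm². φR_n = 0.90 × 350 × 120 = 37.8 kN.
Governing: min(73.3, 155.5, 37.8) = 37.8 kN → gross-section yield.

37.8 kN (gross-section yield governs)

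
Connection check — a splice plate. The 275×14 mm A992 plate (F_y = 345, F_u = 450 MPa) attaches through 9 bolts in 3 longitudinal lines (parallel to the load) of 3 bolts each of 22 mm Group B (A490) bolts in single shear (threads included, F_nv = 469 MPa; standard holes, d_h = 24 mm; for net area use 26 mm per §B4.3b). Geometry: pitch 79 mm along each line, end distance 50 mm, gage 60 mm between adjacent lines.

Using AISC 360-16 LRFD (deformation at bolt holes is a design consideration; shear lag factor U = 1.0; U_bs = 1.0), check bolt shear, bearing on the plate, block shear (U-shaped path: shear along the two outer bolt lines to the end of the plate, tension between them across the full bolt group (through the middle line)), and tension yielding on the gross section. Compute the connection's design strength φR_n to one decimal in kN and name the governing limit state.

Bolt shear: A_b = π(22)²/4 = 380.13 mm². φR_n = 0.75 × 469 × 380.13 × 9 × 1 = 1203.4 kN.
Bearing (14 mm plate, F_u = 450 MPa): end bolts L_c = 50 − 24/2 = 38, R_n = min(1.2×38×14×450, 2.4×22×14×450) = 287.28 kN/bolt; interior L_c = 79 − 24 = 55, R_n = 332.64 kN/bolt. φR_n = 0.75 × (3×287.28 + 6×332.64) = 2143.3 kN.
Block shear: shear path 2×[50+2×79] = 2×208 mm, A_gv = 5824, A_nv = 2×(208 − 2.5×26)×14 = 4004 mm²; tension across gage: (120 − 2×26)×14 = 952 mm². R_n = min(0.6×450×4004, 0.6×345×5824) + 1.0×450×952 = min(1081.1, 1205.6) + 428.4 = 1509.5 kN. φR_n = 0.75 × 1509.5 = 1132.1 kN.
Tension yield (gross): A_g = 275×14 = 3850 mm². φR_n = 0.90 × 345 × 3850 = 1195.4 kN.
Governing: min(1203.4, 2143.3, 1132.1, 1195.4) = 1132.1 kN → block shear.

1132.1 kN (block shear governs)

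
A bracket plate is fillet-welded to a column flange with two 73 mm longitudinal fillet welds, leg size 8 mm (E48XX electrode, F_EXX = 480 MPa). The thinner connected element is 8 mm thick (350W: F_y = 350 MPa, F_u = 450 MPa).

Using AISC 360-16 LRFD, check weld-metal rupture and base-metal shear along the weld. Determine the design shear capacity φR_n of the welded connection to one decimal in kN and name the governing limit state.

Weld metal: throat = 0.707×8 = 5.656 mm, L = 2×73 = 146 mm. φR_n = 0.75 × 0.6 × 480 × 5.656 × 146 = 178.4 kN.
Base metal shear (8 mm plate): yield φR_n = 1.0×0.6×350×8×146 = 245.3 kN; rupture φR_n = 0.75×0.6×450×8×146 = 236.5 kN; take 236.5 kN (rupture).
Governing: min(178.4, 236.5) = 178.4 kN → weld metal.

178.4 kN (weld metal governs)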